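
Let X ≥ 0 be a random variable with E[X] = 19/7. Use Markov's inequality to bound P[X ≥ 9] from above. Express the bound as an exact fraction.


μ = E[X] = 19/7, a = 9.
Markov: P[X ≥ 9] ≤ μ/a = (19/7)/9 = 19/63.
Numerically: ≈ 0.301587.
(Since a = 9 > μ = 2.714286, the bound 19/63 is < 1 and informative.)

P[X ≥ 9] ≤ 19/63 ≈ 0.301587.


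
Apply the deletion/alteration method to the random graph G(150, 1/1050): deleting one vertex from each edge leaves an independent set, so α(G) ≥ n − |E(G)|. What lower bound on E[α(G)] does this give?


E[|E(G)|] = C(150, 2)·p = 11175 · (1/1050) = 149/14.
E[α(G)] ≥ n − E[|E(G)|] = 150 − 149/14 = 1951/14.
Numerically: ≈ 139.357143.
(This is only a lower bound; the true E[α(G)] may be larger.)

E[α(G)] ≥ 1951/14 ≈ 139.357143.


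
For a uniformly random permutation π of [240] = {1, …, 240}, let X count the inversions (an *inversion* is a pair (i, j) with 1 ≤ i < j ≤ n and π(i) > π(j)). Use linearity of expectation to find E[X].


Write X = Σ X_I over the C(240, 2) = 28680 pairs i < j, with X_I the indicator of one inversion.
There are 28680 indicators.
For each fixed pair i < j, the values π(i) and π(j) are two distinct elements of {1, …, 240} in uniformly random order; by symmetry P[π(i) > π(j)] = 1/2.
By linearity: E[X] = 28680 · (1/2) = C(240, 2) · (1/2) = 28680/2 = 14340 ≈ 14340.0000.

E[X] = 14340 = 14340.0000.


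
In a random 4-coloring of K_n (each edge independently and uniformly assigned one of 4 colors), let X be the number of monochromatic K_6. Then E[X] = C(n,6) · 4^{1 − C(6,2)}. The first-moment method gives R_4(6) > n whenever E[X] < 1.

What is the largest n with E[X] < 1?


We need C(n, 6) · 4^{1 − 15} < 1, i.e. C(n, 6) < 4^{15 − 1} = 268435456.
Check values of n near the boundary:
  n = 74: C(74, 6) = 185250786; 185250786 < 268435456? YES
  n = 75: C(75, 6) = 201359550; 201359550 < 268435456? YES
  n = 76: C(76, 6) = 218618940; 218618940 < 268435456? YES
  n = 77: C(77, 6) = 237093780; 237093780 < 268435456? YES
  n = 78: C(78, 6) = 256851595; 256851595 < 268435456? YES
  n = 79: C(79, 6) = 277962685; 277962685 < 268435456? NO
The largest n with C(n, 6) < 268435456 is n = 78 (where E[X] = 256851595/268435456 ≈ 0.956847). Hence R_4(6) > 78, i.e. R_4(6) ≥ 79.

Largest n = 78; hence R_4(6) > 78.


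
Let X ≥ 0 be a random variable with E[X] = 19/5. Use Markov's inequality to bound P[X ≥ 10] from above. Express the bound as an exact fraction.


μ = E[X] = 19/5, a = 10.
Markov: P[X ≥ 10] ≤ μ/a = (19/5)/10 = 19/50.
Numerically: ≈ 0.380000.
(Since a = 10 > μ = 3.800000, the bound 19/50 is < 1 and informative.)

P[X ≥ 10] ≤ 19/50 ≈ 0.380000.


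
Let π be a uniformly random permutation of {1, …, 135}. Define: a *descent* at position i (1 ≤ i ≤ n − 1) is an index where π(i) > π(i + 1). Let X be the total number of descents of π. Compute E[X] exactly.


Write X = Σ X_I over i = 1, …, 134, with X_I the indicator of one descent.
There are 134 indicators.
For each fixed i, the pair (π(i), π(i+1)) is a uniformly random ordered pair of distinct values from {1, …, 135}; by symmetry P[π(i) > π(i+1)] = 1/2.
By linearity: E[X] = 134 · (1/2) = (135 − 1) · (1/2) = 67 ≈ 67.000.

E[X] = 67 = 67.000.


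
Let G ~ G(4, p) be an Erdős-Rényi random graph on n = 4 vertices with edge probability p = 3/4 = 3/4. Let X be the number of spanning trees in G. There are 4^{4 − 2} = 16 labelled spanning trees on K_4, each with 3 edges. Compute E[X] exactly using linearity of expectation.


K_4 has 4^{4 − 2} = 16 labelled spanning trees.
For each such spanning tree H, let X_H = 1 if all 3 edges of H are present in G. Then P[X_H = 1] = p^{3} = (3/4)^{3} = 27/64.
By linearity of expectation: E[X] = Σ_H E[X_H] = 16 · p^{3} = 16 · 27/64 = 27/4.
Numerically: E[X] ≈ 6.75.

E[X] = 16 · (3/4)^{3} = 27/4 ≈ 6.75.


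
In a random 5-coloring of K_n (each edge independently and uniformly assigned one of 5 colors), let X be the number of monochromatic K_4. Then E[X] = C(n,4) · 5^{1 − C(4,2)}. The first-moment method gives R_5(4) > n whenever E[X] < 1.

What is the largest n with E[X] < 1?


We need C(n, 4) · 5^{1 − 6} < 1, i.e. C(n, 4) < 5^{6 − 1} = 3125.
Check values of n near the boundary:
  n = 17: C(17, 4) = 2380; 2380 < 3125? YES
  n = 18: C(18, 4) = 3060; 3060 < 3125? YES
  n = 19: C(19, 4) = 3876; 3876 < 3125? NO
  n = 20: C(20, 4) = 4845; 4845 < 3125? NO
  n = 21: C(21, 4) = 5985; 5985 < 3125? NO
The largest n with C(n, 4) < 3125 is n = 18 (where E[X] = 612/625 ≈ 0.97920). Hence R_5(4) > 18, i.e. R_5(4) ≥ 19.

Largest n = 18; hence R_5(4) > 18.


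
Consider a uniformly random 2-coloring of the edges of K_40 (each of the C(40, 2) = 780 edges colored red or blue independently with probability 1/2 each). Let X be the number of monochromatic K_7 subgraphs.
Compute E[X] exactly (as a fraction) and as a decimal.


Let X = Σ_S X_S over the C(40, 7) = 18643560 subsets S of size 7, where X_S = 1 if the K_7 on S is monochromatic.
For a fixed S, the K_7 on S has C(7, 2) = 21 edges. P[all 21 edges red] = (1/2)^21, and likewise for blue, so P[monochromatic] = 2·(1/2)^21 = 2^{1 − 21} = 1/1048576.
By linearity of expectation: E[X] = C(40, 7) · 2^{1 − 21} = 18643560 · 1/1048576 = 2330445/131072.
Numerically: E[X] ≈ 17.780.

E[X] = C(40,7)·2^(1−C(7,2)) = 2330445/131072 ≈ 17.780.


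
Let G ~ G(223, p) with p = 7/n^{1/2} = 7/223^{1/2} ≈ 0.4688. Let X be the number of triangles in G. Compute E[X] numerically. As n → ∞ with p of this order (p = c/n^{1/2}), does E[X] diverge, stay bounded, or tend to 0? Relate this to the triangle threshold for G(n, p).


Number of potential triangles: C(223, 3) = 1823471.
Each occurs with probability p³ ≈ (0.4688)³ ≈ 1.029999e-01.
By linearity: E[X] = C(223, 3)·p³ ≈ 1823471 · 1.029999e-01 ≈ 187817.3403.
Since α = 1/2 < 1, p = c/n^{1/2} ≫ 1/n is above the triangle threshold p ~ 1/n. Asymptotically E[X] ~ (c³/6)·n^{3(1−α)} = (7³/6)·n^{1.5} → ∞; triangles are abundant w.h.p.

E[X] ≈ 187817.3403; in regime p = Θ(1/n^{1/2}) E[X] diverges (above the triangle threshold p ~ 1/n).


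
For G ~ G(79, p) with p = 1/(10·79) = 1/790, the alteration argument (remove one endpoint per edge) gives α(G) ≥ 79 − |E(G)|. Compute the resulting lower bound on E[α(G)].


E[|E(G)|] = C(79, 2)·p = 3081 · (1/790) = 39/10.
E[α(G)] ≥ n − E[|E(G)|] = 79 − 39/10 = 751/10.
Numerically: ≈ 75.1000.
(This is only a lower bound; the true E[α(G)] may be larger.)

E[α(G)] ≥ 751/10 ≈ 75.1000.


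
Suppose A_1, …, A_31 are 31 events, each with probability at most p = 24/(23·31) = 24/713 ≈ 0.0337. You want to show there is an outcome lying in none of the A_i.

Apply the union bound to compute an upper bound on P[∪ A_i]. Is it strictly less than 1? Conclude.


Union bound: P[∪_{i=1}^{31} A_i] ≤ Σ_i P[A_i] ≤ 31·p = 31·(24/713) = 24/23.
Numerically: 24/23 ≈ 1.0435.
Is 24/23 < 1? NO.
Since the bound 24/23 is ≥ 1, the union bound is uninformative here; it does NOT by itself certify existence.

31·p = 24/23 ≈ 1.0435; existence NOT certified by the union bound.


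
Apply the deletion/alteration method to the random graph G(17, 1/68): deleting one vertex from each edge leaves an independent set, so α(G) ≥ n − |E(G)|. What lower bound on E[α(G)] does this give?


E[|E(G)|] = C(17, 2)·p = 136 · (1/68) = 2.
E[α(G)] ≥ n − E[|E(G)|] = 17 − 2 = 15.
Numerically: ≈ 15.0000.
(This is only a lower bound; the true E[α(G)] may be larger.)

E[α(G)] ≥ 15 ≈ 15.0000.


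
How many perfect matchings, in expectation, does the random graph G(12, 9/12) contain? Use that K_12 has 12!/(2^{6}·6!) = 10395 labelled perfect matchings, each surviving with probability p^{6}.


K_12 has 12!/(2^{6}·6!) = 10395 labelled perfect matchings.
For each such perfect matching H, let X_H = 1 if all 6 edges of H are present in G. Then P[X_H = 1] = p^{6} = (3/4)^{6} = 729/4096.
Summing the indicators: E[X] = Σ_H E[X_H] = 10395 · p^{6} = 10395 · 729/4096 = 7577955/4096.
Numerically: E[X] ≈ 1850.

E[X] = 10395 · (3/4)^{6} = 7577955/4096 ≈ 1850.


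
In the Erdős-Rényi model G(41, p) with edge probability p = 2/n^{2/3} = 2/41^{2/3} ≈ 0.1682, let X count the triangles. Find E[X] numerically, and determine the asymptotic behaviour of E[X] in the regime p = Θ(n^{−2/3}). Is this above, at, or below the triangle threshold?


Number of potential triangles: C(41, 3) = 10660.
Each occurs with probability p³ ≈ (0.1682)³ ≈ 4.759072e-03.
By linearity: E[X] = C(41, 3)·p³ ≈ 10660 · 4.759072e-03 ≈ 50.7317.
Since α = 2/3 < 1, p = c/n^{2/3} ≫ 1/n is above the triangle threshold p ~ 1/n. Asymptotically E[X] ~ (c³/6)·n^{3(1−α)} = (2³/6)·n^{1} → ∞; triangles are abundant w.h.p.

E[X] ≈ 50.7317; in regime p = Θ(1/n^{2/3}) E[X] diverges (above the triangle threshold p ~ 1/n).


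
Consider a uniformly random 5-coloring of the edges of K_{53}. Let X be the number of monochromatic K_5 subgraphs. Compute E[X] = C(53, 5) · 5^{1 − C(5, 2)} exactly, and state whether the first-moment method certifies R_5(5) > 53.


E[X] = C(53, 5) · 5^{1 − 10} = 2869685 · 5^{−9} = 2869685/1953125.
As a reduced fraction: E[X] = 573937/390625 ≈ 1.4692787.
Is E[X] < 1? NO.
Since E[X] ≥ 1, the first-moment bound is inconclusive at n = 53; it does NOT by itself certify R_5(5) > 53.

E[X] = 573937/390625 ≈ 1.4692787; E[X] ≥ 1; first-moment method inconclusive here.


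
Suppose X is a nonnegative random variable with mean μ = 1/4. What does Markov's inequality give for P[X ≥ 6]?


μ = E[X] = 1/4, a = 6.
Markov: P[X ≥ 6] ≤ μ/a = (1/4)/6 = 1/24.
Numerically: ≈ 0.041667.
(Since a = 6 > μ = 0.250000, the bound 1/24 is < 1 and informative.)

P[X ≥ 6] ≤ 1/24 ≈ 0.041667.


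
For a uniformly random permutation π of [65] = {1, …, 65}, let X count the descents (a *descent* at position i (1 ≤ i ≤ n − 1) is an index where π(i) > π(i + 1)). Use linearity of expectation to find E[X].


Write X = Σ X_I over i = 1, …, 64, with X_I the indicator of one descent.
There are 64 indicators.
For each fixed i, the pair (π(i), π(i+1)) is a uniformly random ordered pair of distinct values from {1, …, 65}; by symmetry P[π(i) > π(i+1)] = 1/2.
By linearity: E[X] = 64 · (1/2) = (65 − 1) · (1/2) = 32 ≈ 32.000.

E[X] = 32 = 32.000.


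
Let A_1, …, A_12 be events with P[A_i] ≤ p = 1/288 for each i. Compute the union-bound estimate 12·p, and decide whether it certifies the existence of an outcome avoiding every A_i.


Union bound: P[∪_{i=1}^{12} A_i] ≤ Σ_i P[A_i] ≤ 12·p = 12·(1/288) = 1/24.
Numerically: 1/24 ≈ 0.042.
Is 1/24 < 1? YES.
Since P[∪ A_i] ≤ 1/24 < 1, the complement has P[∩ A_i^c] ≥ 1 − 1/24 = 23/24 > 0, so some outcome avoids every A_i.

12·p = 1/24 ≈ 0.042; existence CERTIFIED by the union bound.


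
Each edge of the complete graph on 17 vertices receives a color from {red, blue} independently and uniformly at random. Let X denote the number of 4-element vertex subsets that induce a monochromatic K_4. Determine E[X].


Let X = Σ_S X_S over the C(17, 4) = 2380 subsets S of size 4, where X_S = 1 if the K_4 on S is monochromatic.
For a fixed S, the K_4 on S has C(4, 2) = 6 edges. P[all 6 edges red] = (1/2)^6, and likewise for blue, so P[monochromatic] = 2·(1/2)^6 = 2^{1 − 6} = 1/32.
Summing: E[X] = C(17, 4) · 2^{1 − 6} = 2380 · 1/32 = 595/8.
Numerically: E[X] ≈ 74.3750.

E[X] = C(17,4)·2^(1−C(4,2)) = 595/8 ≈ 74.3750.


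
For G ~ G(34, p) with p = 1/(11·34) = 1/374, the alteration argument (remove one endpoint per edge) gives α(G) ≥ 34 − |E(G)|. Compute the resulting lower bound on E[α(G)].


E[|E(G)|] = C(34, 2)·p = 561 · (1/374) = 3/2.
E[α(G)] ≥ n − E[|E(G)|] = 34 − 3/2 = 65/2.
Numerically: ≈ 32.500000.
(This is only a lower bound; the true E[α(G)] may be larger.)

E[α(G)] ≥ 65/2 ≈ 32.500000.


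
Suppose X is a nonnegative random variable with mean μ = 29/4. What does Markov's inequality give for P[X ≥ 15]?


μ = E[X] = 29/4, a = 15.
Markov: P[X ≥ 15] ≤ μ/a = (29/4)/15 = 29/60.
Numerically: ≈ 0.4833.
(Since a = 15 > μ = 7.2500, the bound 29/60 is < 1 and informative.)

P[X ≥ 15] ≤ 29/60 ≈ 0.4833.


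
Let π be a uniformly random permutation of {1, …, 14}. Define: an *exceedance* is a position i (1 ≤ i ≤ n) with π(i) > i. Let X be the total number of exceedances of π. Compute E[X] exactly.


Write X = Σ_{i=1}^{14} X_i, where X_i = 1_{π(i) > i}.
For each fixed i, π(i) is uniform over {1, …, 14} (marginal of a uniform permutation), so P[π(i) > i] = (n − i)/n. Summing: Σ_{i=1}^{14} (n − i)/n = (0 + 1 + … + 13)/14 = 14(14 − 1)/(2·14) = (14 − 1)/2.
Hence E[X] = Σ_{i=1}^{14} (14 − i)/14 = 13/2 ≈ 6.5000.

E[X] = 13/2 = 6.5000.


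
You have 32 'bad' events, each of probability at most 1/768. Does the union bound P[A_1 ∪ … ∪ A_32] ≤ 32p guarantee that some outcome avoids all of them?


Union bound: P[∪_{i=1}^{32} A_i] ≤ Σ_i P[A_i] ≤ 32·p = 32·(1/768) = 1/24.
Numerically: 1/24 ≈ 0.04167.
Is 1/24 < 1? YES.
Since P[∪ A_i] ≤ 1/24 < 1, the complement has P[∩ A_i^c] ≥ 1 − 1/24 = 23/24 > 0, so some outcome avoids every A_i.

32·p = 1/24 ≈ 0.04167; existence CERTIFIED by the union bound.


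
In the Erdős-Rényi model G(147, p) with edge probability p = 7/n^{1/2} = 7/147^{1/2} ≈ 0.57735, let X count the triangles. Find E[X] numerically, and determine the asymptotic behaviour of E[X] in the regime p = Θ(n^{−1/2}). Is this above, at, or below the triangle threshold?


Number of potential triangles: C(147, 3) = 518665.
Each occurs with probability p³ ≈ (0.57735)³ ≈ 1.9245009e-01.
By linearity: E[X] = C(147, 3)·p³ ≈ 518665 · 1.9245009e-01 ≈ 99817.12579.
Since α = 1/2 < 1, p = c/n^{1/2} ≫ 1/n is above the triangle threshold p ~ 1/n. Asymptotically E[X] ~ (c³/6)·n^{3(1−α)} = (7³/6)·n^{1.5} → ∞; triangles are abundant w.h.p.

E[X] ≈ 99817.12579; in regime p = Θ(1/n^{1/2}) E[X] diverges (above the triangle threshold p ~ 1/n).


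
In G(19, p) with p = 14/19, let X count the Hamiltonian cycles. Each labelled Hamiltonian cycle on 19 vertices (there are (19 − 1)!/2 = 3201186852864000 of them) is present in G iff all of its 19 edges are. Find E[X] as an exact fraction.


K_19 has (19 − 1)!/2 = 3201186852864000 labelled Hamiltonian cycles.
For each such Hamiltonian cycle H, let X_H = 1 if all 19 edges of H are present in G. Then P[X_H = 1] = p^{19} = (14/19)^{19} = 5976303958948914397184/1978419655660313589123979.
Summing the indicators: E[X] = Σ_H E[X_H] = 3201186852864000 · p^{19} = 3201186852864000 · 5976303958948914397184/1978419655660313589123979 = 19131265662106339128470788663934976000/1978419655660313589123979.
Numerically: E[X] ≈ 9.67e+12.

E[X] = 3201186852864000 · (14/19)^{19} = 19131265662106339128470788663934976000/1978419655660313589123979 ≈ 9.67e+12.


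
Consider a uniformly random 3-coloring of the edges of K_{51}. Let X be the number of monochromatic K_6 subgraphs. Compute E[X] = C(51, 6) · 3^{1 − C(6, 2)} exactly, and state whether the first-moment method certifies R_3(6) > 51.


E[X] = C(51, 6) · 3^{1 − 15} = 18009460 · 3^{−14} = 18009460/4782969.
As a reduced fraction: E[X] = 18009460/4782969 ≈ 3.7653307.
Is E[X] < 1? NO.
Since E[X] ≥ 1, the first-moment bound is inconclusive at n = 51; it does NOT by itself certify R_3(6) > 51.

E[X] = 18009460/4782969 ≈ 3.7653307; E[X] ≥ 1; first-moment method inconclusive here.


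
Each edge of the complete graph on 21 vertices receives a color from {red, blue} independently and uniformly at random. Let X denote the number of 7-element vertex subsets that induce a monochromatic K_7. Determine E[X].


Let X = Σ_S X_S over the C(21, 7) = 116280 subsets S of size 7, where X_S = 1 if the K_7 on S is monochromatic.
For a fixed S, the K_7 on S has C(7, 2) = 21 edges. P[all 21 edges red] = (1/2)^21, and likewise for blue, so P[monochromatic] = 2·(1/2)^21 = 2^{1 − 21} = 1/1048576.
By linearity: E[X] = C(21, 7) · 2^{1 − 21} = 116280 · 1/1048576 = 14535/131072.
Numerically: E[X] ≈ 0.110893.

E[X] = C(21,7)·2^(1−C(7,2)) = 14535/131072 ≈ 0.110893.


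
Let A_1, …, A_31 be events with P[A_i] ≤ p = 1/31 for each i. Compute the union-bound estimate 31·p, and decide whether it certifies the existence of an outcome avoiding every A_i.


Union bound: P[∪_{i=1}^{31} A_i] ≤ Σ_i P[A_i] ≤ 31·p = 31·(1/31) = 1.
Numerically: 1 ≈ 1.0000000.
Is 1 < 1? NO.
Since the bound 1 is ≥ 1, the union bound is uninformative here; it does NOT by itself certify existence.

31·p = 1 ≈ 1.0000000; existence NOT certified by the union bound.


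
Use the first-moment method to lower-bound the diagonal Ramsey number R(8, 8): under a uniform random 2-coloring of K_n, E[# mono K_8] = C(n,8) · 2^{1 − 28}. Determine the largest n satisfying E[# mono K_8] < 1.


We need C(n, 8) · 2^{1 − 28} < 1, i.e. C(n, 8) < 2^{28 − 1} = 134217728.
Check values of n near the boundary:
  n = 36: C(36, 8) = 30260340; 30260340 < 134217728? YES
  n = 37: C(37, 8) = 38608020; 38608020 < 134217728? YES
  n = 38: C(38, 8) = 48903492; 48903492 < 134217728? YES
  n = 39: C(39, 8) = 61523748; 61523748 < 134217728? YES
  n = 40: C(40, 8) = 76904685; 76904685 < 134217728? YES
  n = 41: C(41, 8) = 95548245; 95548245 < 134217728? YES
  n = 42: C(42, 8) = 118030185; 118030185 < 134217728? YES
  n = 43: C(43, 8) = 145008513; 145008513 < 134217728? NO
  n = 44: C(44, 8) = 177232627; 177232627 < 134217728? NO
  n = 45: C(45, 8) = 215553195; 215553195 < 134217728? NO
The largest n with C(n, 8) < 134217728 is n = 42 (where E[X] = 118030185/134217728 ≈ 0.879393). Hence R(8, 8) > 42, i.e. R(8, 8) ≥ 43.

Largest n = 42; hence R(8, 8) > 42.


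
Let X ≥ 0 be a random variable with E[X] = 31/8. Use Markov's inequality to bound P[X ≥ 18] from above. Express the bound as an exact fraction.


μ = E[X] = 31/8, a = 18.
Markov: P[X ≥ 18] ≤ μ/a = (31/8)/18 = 31/144.
Numerically: ≈ 0.215278.
(Since a = 18 > μ = 3.875000, the bound 31/144 is < 1 and informative.)

P[X ≥ 18] ≤ 31/144 ≈ 0.215278.


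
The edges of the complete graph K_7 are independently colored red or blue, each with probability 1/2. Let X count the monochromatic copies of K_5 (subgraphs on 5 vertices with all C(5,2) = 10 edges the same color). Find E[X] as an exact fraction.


Let X = Σ_S X_S over the C(7, 5) = 21 subsets S of size 5, where X_S = 1 if the K_5 on S is monochromatic.
For a fixed S, the K_5 on S has C(5, 2) = 10 edges. P[all 10 edges red] = (1/2)^10, and likewise for blue, so P[monochromatic] = 2·(1/2)^10 = 2^{1 − 10} = 1/512.
By linearity of expectation: E[X] = C(7, 5) · 2^{1 − 10} = 21 · 1/512 = 21/512.
Numerically: E[X] ≈ 0.041016.

E[X] = C(7,5)·2^(1−C(5,2)) = 21/512 ≈ 0.041016.


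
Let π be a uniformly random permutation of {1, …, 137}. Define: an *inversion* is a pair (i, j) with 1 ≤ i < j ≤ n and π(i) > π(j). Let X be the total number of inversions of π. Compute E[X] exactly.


Write X = Σ X_I over the C(137, 2) = 9316 pairs i < j, with X_I the indicator of one inversion.
There are 9316 indicators.
For each fixed pair i < j, the values π(i) and π(j) are two distinct elements of {1, …, 137} in uniformly random order; by symmetry P[π(i) > π(j)] = 1/2.
By linearity: E[X] = 9316 · (1/2) = C(137, 2) · (1/2) = 9316/2 = 4658 ≈ 4658.0000.

E[X] = 4658 = 4658.0000.


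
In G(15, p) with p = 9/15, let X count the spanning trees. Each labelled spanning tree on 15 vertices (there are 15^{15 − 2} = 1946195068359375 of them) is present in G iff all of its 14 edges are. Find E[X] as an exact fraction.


K_15 has 15^{15 − 2} = 1946195068359375 labelled spanning trees.
For each such spanning tree H, let X_H = 1 if all 14 edges of H are present in G. Then P[X_H = 1] = p^{14} = (3/5)^{14} = 4782969/6103515625.
By linearity: E[X] = Σ_H E[X_H] = 1946195068359375 · p^{14} = 1946195068359375 · 4782969/6103515625 = 7625597484987/5.
Numerically: E[X] ≈ 1.52512e+12.

E[X] = 1946195068359375 · (3/5)^{14} = 7625597484987/5 ≈ 1.52512e+12.


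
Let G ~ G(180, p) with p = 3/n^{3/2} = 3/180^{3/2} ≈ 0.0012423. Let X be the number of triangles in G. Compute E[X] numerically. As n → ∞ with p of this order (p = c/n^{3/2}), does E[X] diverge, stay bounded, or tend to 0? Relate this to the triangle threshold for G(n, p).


Number of potential triangles: C(180, 3) = 955860.
Each occurs with probability p³ ≈ (0.0012423)³ ≈ 1.9170679e-09.
By linearity: E[X] = C(180, 3)·p³ ≈ 955860 · 1.9170679e-09 ≈ 0.00183.
Since α = 3/2 > 1, p = c/n^{3/2} = o(1/n) is below the triangle threshold p ~ 1/n. Asymptotically E[X] ~ (c³/6)·n^{3(1−α)} = (3³/6)·n^{-1.5} → 0, so by Markov's inequality G has no triangles w.h.p.

E[X] ≈ 0.00183; in regime p = Θ(1/n^{3/2}) E[X] tends to 0 (below the triangle threshold p ~ 1/n).


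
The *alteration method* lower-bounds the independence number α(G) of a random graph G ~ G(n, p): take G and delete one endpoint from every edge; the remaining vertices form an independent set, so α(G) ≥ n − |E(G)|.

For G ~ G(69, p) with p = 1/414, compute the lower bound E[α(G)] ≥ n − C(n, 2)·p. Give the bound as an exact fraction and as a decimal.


E[|E(G)|] = C(69, 2)·p = 2346 · (1/414) = 17/3.
E[α(G)] ≥ n − E[|E(G)|] = 69 − 17/3 = 190/3.
Numerically: ≈ 63.3333.
(This is only a lower bound; the true E[α(G)] may be larger.)

E[α(G)] ≥ 190/3 ≈ 63.3333.


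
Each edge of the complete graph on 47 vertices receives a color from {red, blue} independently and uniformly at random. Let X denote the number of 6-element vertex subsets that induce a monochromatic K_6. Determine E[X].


Let X = Σ_S X_S over the C(47, 6) = 10737573 subsets S of size 6, where X_S = 1 if the K_6 on S is monochromatic.
For a fixed S, the K_6 on S has C(6, 2) = 15 edges. P[all 15 edges red] = (1/2)^15, and likewise for blue, so P[monochromatic] = 2·(1/2)^15 = 2^{1 − 15} = 1/16384.
Summing: E[X] = C(47, 6) · 2^{1 − 15} = 10737573 · 1/16384 = 10737573/16384.
Numerically: E[X] ≈ 655.369.

E[X] = C(47,6)·2^(1−C(6,2)) = 10737573/16384 ≈ 655.369.


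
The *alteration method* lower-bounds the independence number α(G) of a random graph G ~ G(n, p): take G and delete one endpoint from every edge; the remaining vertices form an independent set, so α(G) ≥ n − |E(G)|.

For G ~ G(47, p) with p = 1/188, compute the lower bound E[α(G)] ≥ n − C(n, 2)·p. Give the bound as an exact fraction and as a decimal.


E[|E(G)|] = C(47, 2)·p = 1081 · (1/188) = 23/4.
E[α(G)] ≥ n − E[|E(G)|] = 47 − 23/4 = 165/4.
Numerically: ≈ 41.250000.
(This is only a lower bound; the true E[α(G)] may be larger.)

E[α(G)] ≥ 165/4 ≈ 41.250000.


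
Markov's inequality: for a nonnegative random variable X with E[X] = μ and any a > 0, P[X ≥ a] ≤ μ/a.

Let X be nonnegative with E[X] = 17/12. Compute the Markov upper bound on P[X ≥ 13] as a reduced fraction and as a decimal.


μ = E[X] = 17/12, a = 13.
Markov: P[X ≥ 13] ≤ μ/a = (17/12)/13 = 17/156.
Numerically: ≈ 0.10897.
(Since a = 13 > μ = 1.41667, the bound 17/156 is < 1 and informative.)

P[X ≥ 13] ≤ 17/156 ≈ 0.10897.


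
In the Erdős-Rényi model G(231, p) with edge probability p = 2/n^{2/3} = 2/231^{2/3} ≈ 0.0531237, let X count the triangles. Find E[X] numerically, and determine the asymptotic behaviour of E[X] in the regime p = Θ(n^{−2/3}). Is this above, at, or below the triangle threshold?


Number of potential triangles: C(231, 3) = 2027795.
Each occurs with probability p³ ≈ (0.0531237)³ ≈ 1.49922228e-04.
By linearity: E[X] = C(231, 3)·p³ ≈ 2027795 · 1.49922228e-04 ≈ 304.011544.
Since α = 2/3 < 1, p = c/n^{2/3} ≫ 1/n is above the triangle threshold p ~ 1/n. Asymptotically E[X] ~ (c³/6)·n^{3(1−α)} = (2³/6)·n^{1} → ∞; triangles are abundant w.h.p.

E[X] ≈ 304.011544; in regime p = Θ(1/n^{2/3}) E[X] diverges (above the triangle threshold p ~ 1/n).


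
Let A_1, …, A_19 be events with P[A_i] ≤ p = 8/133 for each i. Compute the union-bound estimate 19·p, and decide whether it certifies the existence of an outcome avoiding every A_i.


Union bound: P[∪_{i=1}^{19} A_i] ≤ Σ_i P[A_i] ≤ 19·p = 19·(8/133) = 8/7.
Numerically: 8/7 ≈ 1.142857.
Is 8/7 < 1? NO.
Since the bound 8/7 is ≥ 1, the union bound is uninformative here; it does NOT by itself certify existence.

19·p = 8/7 ≈ 1.142857; existence NOT certified by the union bound.


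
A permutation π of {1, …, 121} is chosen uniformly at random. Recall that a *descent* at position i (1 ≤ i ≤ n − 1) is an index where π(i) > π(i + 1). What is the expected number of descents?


Write X = Σ X_I over i = 1, …, 120, with X_I the indicator of one descent.
There are 120 indicators.
For each fixed i, the pair (π(i), π(i+1)) is a uniformly random ordered pair of distinct values from {1, …, 121}; by symmetry P[π(i) > π(i+1)] = 1/2.
By linearity: E[X] = 120 · (1/2) = (121 − 1) · (1/2) = 60 ≈ 60.000.

E[X] = 60 = 60.000.


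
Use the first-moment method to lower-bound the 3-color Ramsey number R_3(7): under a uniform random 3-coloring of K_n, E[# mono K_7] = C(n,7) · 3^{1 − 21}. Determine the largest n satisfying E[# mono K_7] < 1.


We need C(n, 7) · 3^{1 − 21} < 1, i.e. C(n, 7) < 3^{21 − 1} = 3486784401.
Check values of n near the boundary:
  n = 79: C(79, 7) = 2898753715; 2898753715 < 3486784401? YES
  n = 80: C(80, 7) = 3176716400; 3176716400 < 3486784401? YES
  n = 81: C(81, 7) = 3477216600; 3477216600 < 3486784401? YES
  n = 82: C(82, 7) = 3801756816; 3801756816 < 3486784401? NO
The largest n with C(n, 7) < 3486784401 is n = 81 (where E[X] = 42928600/43046721 ≈ 0.997256). Hence R_3(7) > 81, i.e. R_3(7) ≥ 82.

Largest n = 81; hence R_3(7) > 81.


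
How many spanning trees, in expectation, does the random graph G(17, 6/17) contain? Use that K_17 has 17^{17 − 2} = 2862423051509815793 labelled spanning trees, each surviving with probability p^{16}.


K_17 has 17^{17 − 2} = 2862423051509815793 labelled spanning trees.
For each such spanning tree H, let X_H = 1 if all 16 edges of H are present in G. Then P[X_H = 1] = p^{16} = (6/17)^{16} = 2821109907456/48661191875666868481.
By linearity of expectation: E[X] = Σ_H E[X_H] = 2862423051509815793 · p^{16} = 2862423051509815793 · 2821109907456/48661191875666868481 = 2821109907456/17.
Numerically: E[X] ≈ 1.659e+11.

E[X] = 2862423051509815793 · (6/17)^{16} = 2821109907456/17 ≈ 1.659e+11.


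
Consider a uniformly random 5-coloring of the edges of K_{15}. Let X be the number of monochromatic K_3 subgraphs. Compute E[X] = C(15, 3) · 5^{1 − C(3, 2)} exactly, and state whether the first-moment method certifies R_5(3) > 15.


E[X] = C(15, 3) · 5^{1 − 3} = 455 · 5^{−2} = 455/25.
As a reduced fraction: E[X] = 91/5 ≈ 18.200000.
Is E[X] < 1? NO.
Since E[X] ≥ 1, the first-moment bound is inconclusive at n = 15; it does NOT by itself certify R_5(3) > 15.

E[X] = 91/5 ≈ 18.200000; E[X] ≥ 1; first-moment method inconclusive here.


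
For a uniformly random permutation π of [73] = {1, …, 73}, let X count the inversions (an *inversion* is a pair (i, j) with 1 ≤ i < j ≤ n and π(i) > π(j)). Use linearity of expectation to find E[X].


Write X = Σ X_I over the C(73, 2) = 2628 pairs i < j, with X_I the indicator of one inversion.
There are 2628 indicators.
For each fixed pair i < j, the values π(i) and π(j) are two distinct elements of {1, …, 73} in uniformly random order; by symmetry P[π(i) > π(j)] = 1/2.
By linearity: E[X] = 2628 · (1/2) = C(73, 2) · (1/2) = 2628/2 = 1314 ≈ 1314.0000.

E[X] = 1314 = 1314.0000.


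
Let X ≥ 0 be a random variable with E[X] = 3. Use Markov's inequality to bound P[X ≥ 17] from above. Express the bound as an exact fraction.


μ = E[X] = 3, a = 17.
Markov: P[X ≥ 17] ≤ μ/a = (3)/17 = 3/17.
Numerically: ≈ 0.176.
(Since a = 17 > μ = 3.000, the bound 3/17 is < 1 and informative.)

P[X ≥ 17] ≤ 3/17 ≈ 0.176.


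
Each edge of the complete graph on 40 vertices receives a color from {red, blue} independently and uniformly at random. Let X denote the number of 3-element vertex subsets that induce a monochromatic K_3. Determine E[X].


Let X = Σ_S X_S over the C(40, 3) = 9880 subsets S of size 3, where X_S = 1 if the K_3 on S is monochromatic.
For a fixed S, the K_3 on S has C(3, 2) = 3 edges. P[all 3 edges red] = (1/2)^3, and likewise for blue, so P[monochromatic] = 2·(1/2)^3 = 2^{1 − 3} = 1/4.
Summing: E[X] = C(40, 3) · 2^{1 − 3} = 9880 · 1/4 = 2470.
Numerically: E[X] ≈ 2470.000.

E[X] = C(40,3)·2^(1−C(3,2)) = 2470 ≈ 2470.000.


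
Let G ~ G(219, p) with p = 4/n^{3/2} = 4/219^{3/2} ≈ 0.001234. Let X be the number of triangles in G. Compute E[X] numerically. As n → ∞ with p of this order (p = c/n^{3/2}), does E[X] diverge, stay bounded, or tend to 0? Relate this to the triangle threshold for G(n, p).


Number of potential triangles: C(219, 3) = 1726669.
Each occurs with probability p³ ≈ (0.001234)³ ≈ 1.880102e-09.
By linearity: E[X] = C(219, 3)·p³ ≈ 1726669 · 1.880102e-09 ≈ 0.0032.
Since α = 3/2 > 1, p = c/n^{3/2} = o(1/n) is below the triangle threshold p ~ 1/n. Asymptotically E[X] ~ (c³/6)·n^{3(1−α)} = (4³/6)·n^{-1.5} → 0, so by Markov's inequality G has no triangles w.h.p.

E[X] ≈ 0.0032; in regime p = Θ(1/n^{3/2}) E[X] tends to 0 (below the triangle threshold p ~ 1/n).


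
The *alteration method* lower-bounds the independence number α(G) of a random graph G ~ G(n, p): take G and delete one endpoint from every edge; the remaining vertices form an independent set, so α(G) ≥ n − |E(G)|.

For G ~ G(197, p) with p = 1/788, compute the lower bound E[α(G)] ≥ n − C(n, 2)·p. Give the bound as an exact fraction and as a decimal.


E[|E(G)|] = C(197, 2)·p = 19306 · (1/788) = 49/2.
E[α(G)] ≥ n − E[|E(G)|] = 197 − 49/2 = 345/2.
Numerically: ≈ 172.50000.
(This is only a lower bound; the true E[α(G)] may be larger.)

E[α(G)] ≥ 345/2 ≈ 172.50000.


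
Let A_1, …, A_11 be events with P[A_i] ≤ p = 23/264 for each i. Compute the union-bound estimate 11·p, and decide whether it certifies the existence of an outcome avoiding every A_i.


Union bound: P[∪_{i=1}^{11} A_i] ≤ Σ_i P[A_i] ≤ 11·p = 11·(23/264) = 23/24.
Numerically: 23/24 ≈ 0.95833.
Is 23/24 < 1? YES.
Since P[∪ A_i] ≤ 23/24 < 1, the complement has P[∩ A_i^c] ≥ 1 − 23/24 = 1/24 > 0, so some outcome avoids every A_i.

11·p = 23/24 ≈ 0.95833; existence CERTIFIED by the union bound.


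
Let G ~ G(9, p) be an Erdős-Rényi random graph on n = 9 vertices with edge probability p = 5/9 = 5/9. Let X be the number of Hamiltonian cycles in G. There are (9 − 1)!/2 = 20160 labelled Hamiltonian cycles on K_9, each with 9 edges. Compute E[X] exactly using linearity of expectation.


K_9 has (9 − 1)!/2 = 20160 labelled Hamiltonian cycles.
For each such Hamiltonian cycle H, let X_H = 1 if all 9 edges of H are present in G. Then P[X_H = 1] = p^{9} = (5/9)^{9} = 1953125/387420489.
By linearity: E[X] = Σ_H E[X_H] = 20160 · p^{9} = 20160 · 1953125/387420489 = 4375000000/43046721.
Numerically: E[X] ≈ 102.

E[X] = 20160 · (5/9)^{9} = 4375000000/43046721 ≈ 102.


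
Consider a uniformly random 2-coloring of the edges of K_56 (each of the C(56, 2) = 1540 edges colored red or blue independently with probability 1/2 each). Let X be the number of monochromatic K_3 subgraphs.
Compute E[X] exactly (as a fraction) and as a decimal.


Let X = Σ_S X_S over the C(56, 3) = 27720 subsets S of size 3, where X_S = 1 if the K_3 on S is monochromatic.
For a fixed S, the K_3 on S has C(3, 2) = 3 edges. P[all 3 edges red] = (1/2)^3, and likewise for blue, so P[monochromatic] = 2·(1/2)^3 = 2^{1 − 3} = 1/4.
By linearity: E[X] = C(56, 3) · 2^{1 − 3} = 27720 · 1/4 = 6930.
Numerically: E[X] ≈ 6930.0000.

E[X] = C(56,3)·2^(1−C(3,2)) = 6930 ≈ 6930.0000.


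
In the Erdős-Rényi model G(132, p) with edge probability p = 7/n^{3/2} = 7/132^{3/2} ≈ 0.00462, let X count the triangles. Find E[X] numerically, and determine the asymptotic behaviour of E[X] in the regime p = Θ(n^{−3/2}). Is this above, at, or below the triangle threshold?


Number of potential triangles: C(132, 3) = 374660.
Each occurs with probability p³ ≈ (0.00462)³ ≈ 9.83357e-08.
By linearity: E[X] = C(132, 3)·p³ ≈ 374660 · 9.83357e-08 ≈ 0.037.
Since α = 3/2 > 1, p = c/n^{3/2} = o(1/n) is below the triangle threshold p ~ 1/n. Asymptotically E[X] ~ (c³/6)·n^{3(1−α)} = (7³/6)·n^{-1.5} → 0, so by Markov's inequality G has no triangles w.h.p.

E[X] ≈ 0.037; in regime p = Θ(1/n^{3/2}) E[X] tends to 0 (below the triangle threshold p ~ 1/n).


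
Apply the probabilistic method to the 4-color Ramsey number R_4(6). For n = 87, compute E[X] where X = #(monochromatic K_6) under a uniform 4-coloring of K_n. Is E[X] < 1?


E[X] = C(87, 6) · 4^{1 − 15} = 504981379 · 4^{−14} = 504981379/268435456.
As a reduced fraction: E[X] = 504981379/268435456 ≈ 1.8812022.
Is E[X] < 1? NO.
Since E[X] ≥ 1, the first-moment bound is inconclusive at n = 87; it does NOT by itself certify R_4(6) > 87.

E[X] = 504981379/268435456 ≈ 1.8812022; E[X] ≥ 1; first-moment method inconclusive here.


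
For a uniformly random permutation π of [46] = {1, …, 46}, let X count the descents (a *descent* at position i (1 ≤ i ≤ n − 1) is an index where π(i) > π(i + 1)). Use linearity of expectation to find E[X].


Write X = Σ X_I over i = 1, …, 45, with X_I the indicator of one descent.
There are 45 indicators.
For each fixed i, the pair (π(i), π(i+1)) is a uniformly random ordered pair of distinct values from {1, …, 46}; by symmetry P[π(i) > π(i+1)] = 1/2.
By linearity: E[X] = 45 · (1/2) = (46 − 1) · (1/2) = 45/2 ≈ 22.50000.

E[X] = 45/2 = 22.50000.


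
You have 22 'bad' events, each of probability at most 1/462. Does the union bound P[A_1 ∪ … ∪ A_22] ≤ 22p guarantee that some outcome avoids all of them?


Union bound: P[∪_{i=1}^{22} A_i] ≤ Σ_i P[A_i] ≤ 22·p = 22·(1/462) = 1/21.
Numerically: 1/21 ≈ 0.047619.
Is 1/21 < 1? YES.
Since P[∪ A_i] ≤ 1/21 < 1, the complement has P[∩ A_i^c] ≥ 1 − 1/21 = 20/21 > 0, so some outcome avoids every A_i.

22·p = 1/21 ≈ 0.047619; existence CERTIFIED by the union bound.


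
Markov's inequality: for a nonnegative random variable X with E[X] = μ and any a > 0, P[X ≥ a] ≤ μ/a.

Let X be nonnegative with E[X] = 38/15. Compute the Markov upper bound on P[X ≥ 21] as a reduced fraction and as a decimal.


μ = E[X] = 38/15, a = 21.
Markov: P[X ≥ 21] ≤ μ/a = (38/15)/21 = 38/315.
Numerically: ≈ 0.1206.
(Since a = 21 > μ = 2.5333, the bound 38/315 is < 1 and informative.)

P[X ≥ 21] ≤ 38/315 ≈ 0.1206.


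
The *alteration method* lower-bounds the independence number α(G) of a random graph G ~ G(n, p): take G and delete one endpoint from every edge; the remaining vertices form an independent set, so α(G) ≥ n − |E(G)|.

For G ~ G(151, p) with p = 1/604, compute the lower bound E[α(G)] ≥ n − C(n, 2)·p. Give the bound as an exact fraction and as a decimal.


E[|E(G)|] = C(151, 2)·p = 11325 · (1/604) = 75/4.
E[α(G)] ≥ n − E[|E(G)|] = 151 − 75/4 = 529/4.
Numerically: ≈ 132.2500.
(This is only a lower bound; the true E[α(G)] may be larger.)

E[α(G)] ≥ 529/4 ≈ 132.2500.


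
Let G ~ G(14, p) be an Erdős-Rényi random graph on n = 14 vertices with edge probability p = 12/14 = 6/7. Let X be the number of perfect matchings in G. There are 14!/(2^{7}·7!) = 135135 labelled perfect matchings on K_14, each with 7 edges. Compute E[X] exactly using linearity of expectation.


K_14 has 14!/(2^{7}·7!) = 135135 labelled perfect matchings.
For each such perfect matching H, let X_H = 1 if all 7 edges of H are present in G. Then P[X_H = 1] = p^{7} = (6/7)^{7} = 279936/823543.
By linearity: E[X] = Σ_H E[X_H] = 135135 · p^{7} = 135135 · 279936/823543 = 5404164480/117649.
Numerically: E[X] ≈ 4.593e+04.

E[X] = 135135 · (6/7)^{7} = 5404164480/117649 ≈ 4.593e+04.


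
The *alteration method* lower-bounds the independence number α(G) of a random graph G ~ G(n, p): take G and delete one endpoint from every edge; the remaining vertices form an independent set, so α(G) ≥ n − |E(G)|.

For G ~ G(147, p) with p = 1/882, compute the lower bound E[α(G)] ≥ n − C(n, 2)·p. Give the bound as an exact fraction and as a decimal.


E[|E(G)|] = C(147, 2)·p = 10731 · (1/882) = 73/6.
E[α(G)] ≥ n − E[|E(G)|] = 147 − 73/6 = 809/6.
Numerically: ≈ 134.833.
(This is only a lower bound; the true E[α(G)] may be larger.)

E[α(G)] ≥ 809/6 ≈ 134.833.


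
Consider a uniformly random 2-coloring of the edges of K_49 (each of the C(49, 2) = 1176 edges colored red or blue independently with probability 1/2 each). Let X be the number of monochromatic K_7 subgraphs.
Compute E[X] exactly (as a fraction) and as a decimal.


Let X = Σ_S X_S over the C(49, 7) = 85900584 subsets S of size 7, where X_S = 1 if the K_7 on S is monochromatic.
For a fixed S, the K_7 on S has C(7, 2) = 21 edges. P[all 21 edges red] = (1/2)^21, and likewise for blue, so P[monochromatic] = 2·(1/2)^21 = 2^{1 − 21} = 1/1048576.
By linearity of expectation: E[X] = C(49, 7) · 2^{1 − 21} = 85900584 · 1/1048576 = 10737573/131072.
Numerically: E[X] ≈ 81.921.

E[X] = C(49,7)·2^(1−C(7,2)) = 10737573/131072 ≈ 81.921.


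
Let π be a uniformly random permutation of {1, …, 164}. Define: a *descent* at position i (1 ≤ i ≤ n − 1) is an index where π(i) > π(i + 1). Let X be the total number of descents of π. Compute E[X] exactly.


Write X = Σ X_I over i = 1, …, 163, with X_I the indicator of one descent.
There are 163 indicators.
For each fixed i, the pair (π(i), π(i+1)) is a uniformly random ordered pair of distinct values from {1, …, 164}; by symmetry P[π(i) > π(i+1)] = 1/2.
By linearity: E[X] = 163 · (1/2) = (164 − 1) · (1/2) = 163/2 ≈ 81.50000.

E[X] = 163/2 = 81.50000.


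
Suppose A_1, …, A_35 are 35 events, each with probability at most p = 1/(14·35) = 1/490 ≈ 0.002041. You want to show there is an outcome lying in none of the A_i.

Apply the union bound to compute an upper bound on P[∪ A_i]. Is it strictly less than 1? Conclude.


Union bound: P[∪_{i=1}^{35} A_i] ≤ Σ_i P[A_i] ≤ 35·p = 35·(1/490) = 1/14.
Numerically: 1/14 ≈ 0.071429.
Is 1/14 < 1? YES.
Since P[∪ A_i] ≤ 1/14 < 1, the complement has P[∩ A_i^c] ≥ 1 − 1/14 = 13/14 > 0, so some outcome avoids every A_i.

35·p = 1/14 ≈ 0.071429; existence CERTIFIED by the union bound.


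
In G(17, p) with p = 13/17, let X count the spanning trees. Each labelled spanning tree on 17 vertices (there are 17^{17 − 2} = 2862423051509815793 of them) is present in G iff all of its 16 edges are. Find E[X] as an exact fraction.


K_17 has 17^{17 − 2} = 2862423051509815793 labelled spanning trees.
For each such spanning tree H, let X_H = 1 if all 16 edges of H are present in G. Then P[X_H = 1] = p^{16} = (13/17)^{16} = 665416609183179841/48661191875666868481.
Summing the indicators: E[X] = Σ_H E[X_H] = 2862423051509815793 · p^{16} = 2862423051509815793 · 665416609183179841/48661191875666868481 = 665416609183179841/17.
Numerically: E[X] ≈ 3.91e+16.

E[X] = 2862423051509815793 · (13/17)^{16} = 665416609183179841/17 ≈ 3.91e+16.


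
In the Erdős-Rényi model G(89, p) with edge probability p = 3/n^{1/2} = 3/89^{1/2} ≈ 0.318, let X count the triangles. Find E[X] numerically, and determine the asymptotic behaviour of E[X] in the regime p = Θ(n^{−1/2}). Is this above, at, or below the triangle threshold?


Number of potential triangles: C(89, 3) = 113564.
Each occurs with probability p³ ≈ (0.318)³ ≈ 3.21572e-02.
By linearity: E[X] = C(89, 3)·p³ ≈ 113564 · 3.21572e-02 ≈ 3651.905.
Since α = 1/2 < 1, p = c/n^{1/2} ≫ 1/n is above the triangle threshold p ~ 1/n. Asymptotically E[X] ~ (c³/6)·n^{3(1−α)} = (3³/6)·n^{1.5} → ∞; triangles are abundant w.h.p.

E[X] ≈ 3651.905; in regime p = Θ(1/n^{1/2}) E[X] diverges (above the triangle threshold p ~ 1/n).
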